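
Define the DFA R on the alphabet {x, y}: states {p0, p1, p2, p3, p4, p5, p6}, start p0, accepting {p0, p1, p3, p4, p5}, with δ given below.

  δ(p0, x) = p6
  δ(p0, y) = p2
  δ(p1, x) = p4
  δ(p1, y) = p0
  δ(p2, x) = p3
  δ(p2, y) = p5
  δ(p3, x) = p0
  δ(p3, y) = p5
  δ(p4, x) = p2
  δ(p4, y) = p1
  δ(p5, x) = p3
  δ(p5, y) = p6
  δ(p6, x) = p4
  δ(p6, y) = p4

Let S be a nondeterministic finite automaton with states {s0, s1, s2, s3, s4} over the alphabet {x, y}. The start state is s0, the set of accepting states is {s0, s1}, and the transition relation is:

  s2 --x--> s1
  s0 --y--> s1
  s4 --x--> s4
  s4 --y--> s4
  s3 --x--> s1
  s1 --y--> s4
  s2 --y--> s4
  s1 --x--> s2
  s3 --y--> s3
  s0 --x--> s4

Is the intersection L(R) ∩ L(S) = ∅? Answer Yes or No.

No

The empty string ε is accepted by both R and S.
Hence L(R) ∩ L(S) ≠ ∅.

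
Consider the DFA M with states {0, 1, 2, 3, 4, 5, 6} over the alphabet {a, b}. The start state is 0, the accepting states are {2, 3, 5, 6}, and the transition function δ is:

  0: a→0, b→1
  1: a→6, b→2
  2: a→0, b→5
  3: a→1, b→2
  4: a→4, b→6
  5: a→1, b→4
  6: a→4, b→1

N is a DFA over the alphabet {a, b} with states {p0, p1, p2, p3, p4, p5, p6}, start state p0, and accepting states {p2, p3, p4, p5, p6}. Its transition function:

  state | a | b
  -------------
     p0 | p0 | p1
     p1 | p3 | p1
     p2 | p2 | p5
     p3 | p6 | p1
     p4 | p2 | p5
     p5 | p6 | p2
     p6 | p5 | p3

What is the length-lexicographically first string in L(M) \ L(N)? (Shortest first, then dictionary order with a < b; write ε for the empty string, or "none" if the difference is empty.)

bb

The string bb is accepted by M but not by N.
No shorter string lies in the difference, and bb is the lexicographically first length-2 string in L(M) \ L(N).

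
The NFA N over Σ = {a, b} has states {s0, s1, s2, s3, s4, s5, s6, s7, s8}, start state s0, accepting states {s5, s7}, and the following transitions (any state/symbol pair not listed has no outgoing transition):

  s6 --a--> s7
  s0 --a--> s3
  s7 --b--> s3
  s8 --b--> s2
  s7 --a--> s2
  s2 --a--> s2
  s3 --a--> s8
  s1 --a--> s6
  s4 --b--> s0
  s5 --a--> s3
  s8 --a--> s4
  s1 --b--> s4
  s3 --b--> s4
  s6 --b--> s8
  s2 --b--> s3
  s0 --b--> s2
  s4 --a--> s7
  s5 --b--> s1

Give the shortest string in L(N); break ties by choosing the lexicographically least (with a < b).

aba

A breadth-first search from s0 reaches an accepting state first via the path s0 → s3 → s4 → s7 on input aba.
No string of length < 3 is accepted (BFS exhausts all shorter strings without reaching an accepting state), and aba is the lexicographically least accepting string of length 3.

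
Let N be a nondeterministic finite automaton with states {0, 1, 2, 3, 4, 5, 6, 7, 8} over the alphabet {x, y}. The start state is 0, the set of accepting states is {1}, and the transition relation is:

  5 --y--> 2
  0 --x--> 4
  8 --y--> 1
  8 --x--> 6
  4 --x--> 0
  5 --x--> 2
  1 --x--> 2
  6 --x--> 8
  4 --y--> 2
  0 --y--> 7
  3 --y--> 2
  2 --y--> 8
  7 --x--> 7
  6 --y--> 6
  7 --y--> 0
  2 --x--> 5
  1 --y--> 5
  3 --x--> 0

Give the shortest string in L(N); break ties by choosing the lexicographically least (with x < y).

xyyy

A breadth-first search from 0 reaches an accepting state first via the path 0 → 4 → 2 → 8 → 1 on input xyyy.
No string of length < 4 is accepted (BFS exhausts all shorter strings without reaching an accepting state), and xyyy is the lexicographically least accepting string of length 4.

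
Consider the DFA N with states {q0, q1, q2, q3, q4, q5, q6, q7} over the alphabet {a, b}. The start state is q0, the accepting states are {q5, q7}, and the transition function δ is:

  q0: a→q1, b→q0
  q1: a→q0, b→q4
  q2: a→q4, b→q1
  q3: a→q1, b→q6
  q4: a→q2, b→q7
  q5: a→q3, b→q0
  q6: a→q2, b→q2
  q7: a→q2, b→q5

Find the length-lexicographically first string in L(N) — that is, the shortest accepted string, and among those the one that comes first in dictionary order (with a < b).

A breadth-first search from q0 reaches an accepting state first via the path q0 → q1 → q4 → q7 on input abb.
No string of length < 3 is accepted (BFS exhausts all shorter strings without reaching an accepting state), and abb is the lexicographically least accepting string of length 3.

abb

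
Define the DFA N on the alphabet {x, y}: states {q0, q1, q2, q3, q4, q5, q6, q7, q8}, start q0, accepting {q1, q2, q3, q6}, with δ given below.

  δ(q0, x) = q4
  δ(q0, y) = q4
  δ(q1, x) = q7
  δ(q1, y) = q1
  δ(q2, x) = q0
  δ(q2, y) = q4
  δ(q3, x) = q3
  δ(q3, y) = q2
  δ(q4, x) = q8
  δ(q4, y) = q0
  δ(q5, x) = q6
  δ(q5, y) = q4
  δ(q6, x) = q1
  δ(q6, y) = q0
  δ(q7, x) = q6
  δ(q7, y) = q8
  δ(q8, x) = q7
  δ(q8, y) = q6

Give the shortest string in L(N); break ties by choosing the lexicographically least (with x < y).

A breadth-first search from q0 reaches an accepting state first via the path q0 → q4 → q8 → q6 on input xxy.
No string of length < 3 is accepted (BFS exhausts all shorter strings without reaching an accepting state), and xxy is the lexicographically least accepting string of length 3.

xxy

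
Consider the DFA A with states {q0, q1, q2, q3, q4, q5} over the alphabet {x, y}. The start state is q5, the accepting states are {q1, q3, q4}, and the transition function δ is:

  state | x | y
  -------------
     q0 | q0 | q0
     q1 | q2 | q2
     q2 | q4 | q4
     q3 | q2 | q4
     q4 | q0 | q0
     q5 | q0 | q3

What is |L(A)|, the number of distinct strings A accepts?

4

The useful subgraph on states {q2, q3, q4, q5} is acyclic, so L(A) is finite; the longest accepting path visits 4 useful states, giving maximum string length 3.
Counting accepting paths from q5 by length: 1 of length 1, 1 of length 2, 2 of length 3. Total 4.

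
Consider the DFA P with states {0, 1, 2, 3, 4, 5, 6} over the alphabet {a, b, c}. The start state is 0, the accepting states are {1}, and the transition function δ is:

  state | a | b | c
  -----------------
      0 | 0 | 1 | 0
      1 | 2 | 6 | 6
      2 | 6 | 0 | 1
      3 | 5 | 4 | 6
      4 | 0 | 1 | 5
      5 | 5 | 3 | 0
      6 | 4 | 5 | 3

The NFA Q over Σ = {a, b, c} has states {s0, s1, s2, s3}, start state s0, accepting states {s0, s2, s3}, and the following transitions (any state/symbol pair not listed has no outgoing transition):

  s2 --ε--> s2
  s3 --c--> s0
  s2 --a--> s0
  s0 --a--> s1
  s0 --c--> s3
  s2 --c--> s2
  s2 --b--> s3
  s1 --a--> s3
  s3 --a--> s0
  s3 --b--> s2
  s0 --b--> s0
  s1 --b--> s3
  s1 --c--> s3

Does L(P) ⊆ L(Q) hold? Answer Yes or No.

Exploring the product automaton P × Q from the start pair (0, s0), following both machines on each input symbol, reaches 24 state pairs: (0, s0), (0, s1), (1, s0), (0, s3), (1, s3), (2, s1), (6, s0), (6, s3), (1, s2), (2, s0), (6, s2), (4, s1), (5, s0), (3, s3), (4, s0), (5, s2), (3, s0), (6, s1), (5, s3), (3, s2), (5, s1), (4, s2), (0, s2), (4, s3).
P accepts in {1} and Q accepts in {s0, s2, s3}. The reachable pairs whose P-component is accepting are (1, s0), (1, s3), (1, s2); in each of them the Q-component is accepting too, so the product for L(P) \ L(Q) (P-component accepting, Q-component rejecting) has no reachable accepting pair and the difference is empty.
Hence every string in L(P) is also in L(Q).

Yes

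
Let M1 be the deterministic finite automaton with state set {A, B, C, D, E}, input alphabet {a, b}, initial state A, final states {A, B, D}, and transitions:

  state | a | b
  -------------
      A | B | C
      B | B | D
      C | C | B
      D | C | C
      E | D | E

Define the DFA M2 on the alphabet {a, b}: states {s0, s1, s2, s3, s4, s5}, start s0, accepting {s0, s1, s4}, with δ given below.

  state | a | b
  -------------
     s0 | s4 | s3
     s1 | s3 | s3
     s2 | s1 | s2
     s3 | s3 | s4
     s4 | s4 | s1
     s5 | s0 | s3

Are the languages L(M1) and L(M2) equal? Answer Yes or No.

Yes

Exploring the product automaton M1 × M2 from the start pair (A, s0), following both machines on each input symbol, reaches 4 state pairs: (A, s0), (B, s4), (C, s3), (D, s1).
M1 accepts in {A, B, D} and M2 accepts in {s0, s1, s4}. In every reachable pair the two components are either both accepting — (A, s0), (B, s4), (D, s1) — or both non-accepting, so no string is accepted by exactly one of the machines: L(M1) \ L(M2) and L(M2) \ L(M1) are both empty.
Hence every string is accepted by M1 iff it is accepted by M2, and the two languages coincide.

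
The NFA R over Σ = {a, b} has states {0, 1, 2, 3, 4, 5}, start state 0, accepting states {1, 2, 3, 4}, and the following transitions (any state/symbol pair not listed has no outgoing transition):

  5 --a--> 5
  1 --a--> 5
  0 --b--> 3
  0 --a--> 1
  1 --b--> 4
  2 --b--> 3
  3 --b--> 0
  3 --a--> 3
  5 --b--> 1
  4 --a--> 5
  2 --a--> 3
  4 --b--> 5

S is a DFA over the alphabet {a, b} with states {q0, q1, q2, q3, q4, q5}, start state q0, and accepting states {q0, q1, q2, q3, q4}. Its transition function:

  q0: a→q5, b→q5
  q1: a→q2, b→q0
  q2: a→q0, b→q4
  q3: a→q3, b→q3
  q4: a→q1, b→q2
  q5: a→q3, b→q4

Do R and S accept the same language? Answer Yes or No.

The string a is accepted by R but rejected by S.
So L(R) ≠ L(S).

No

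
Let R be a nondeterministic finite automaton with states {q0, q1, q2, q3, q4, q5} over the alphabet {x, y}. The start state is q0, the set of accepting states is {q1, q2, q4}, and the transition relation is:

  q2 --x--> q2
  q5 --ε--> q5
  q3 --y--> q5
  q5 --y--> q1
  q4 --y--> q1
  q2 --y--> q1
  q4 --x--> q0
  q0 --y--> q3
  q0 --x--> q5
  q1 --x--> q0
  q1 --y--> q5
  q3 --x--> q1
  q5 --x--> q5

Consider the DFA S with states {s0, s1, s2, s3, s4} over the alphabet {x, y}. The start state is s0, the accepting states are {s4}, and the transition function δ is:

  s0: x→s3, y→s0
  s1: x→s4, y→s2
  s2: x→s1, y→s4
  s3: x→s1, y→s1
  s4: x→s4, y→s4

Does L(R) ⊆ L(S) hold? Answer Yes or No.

The string xy is in L(R) but not in L(S).
So L(R) ⊄ L(S).

No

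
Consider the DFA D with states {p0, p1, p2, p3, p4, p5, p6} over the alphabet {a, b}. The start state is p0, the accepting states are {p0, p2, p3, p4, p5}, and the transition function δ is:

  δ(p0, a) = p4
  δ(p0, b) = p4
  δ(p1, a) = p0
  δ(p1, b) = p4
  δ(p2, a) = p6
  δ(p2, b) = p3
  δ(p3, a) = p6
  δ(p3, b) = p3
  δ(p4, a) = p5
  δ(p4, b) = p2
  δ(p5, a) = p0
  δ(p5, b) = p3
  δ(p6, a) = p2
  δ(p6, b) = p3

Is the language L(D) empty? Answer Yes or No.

No

The empty string ε is accepted: the run p0 ends in the accepting state p0.
Since at least one string is accepted, L(D) is not empty.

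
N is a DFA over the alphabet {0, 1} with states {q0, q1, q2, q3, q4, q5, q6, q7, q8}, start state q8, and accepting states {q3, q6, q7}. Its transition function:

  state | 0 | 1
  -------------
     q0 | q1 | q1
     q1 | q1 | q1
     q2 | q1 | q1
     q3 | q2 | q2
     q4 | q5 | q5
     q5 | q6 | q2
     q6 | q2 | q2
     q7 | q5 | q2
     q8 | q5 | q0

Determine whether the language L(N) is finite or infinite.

finite

The useful states (reachable from q8 and able to reach an accepting state) are {q5, q6, q8}.
Restricted to these states the transition graph has no cycle, so every accepting path has bounded length and L is finite.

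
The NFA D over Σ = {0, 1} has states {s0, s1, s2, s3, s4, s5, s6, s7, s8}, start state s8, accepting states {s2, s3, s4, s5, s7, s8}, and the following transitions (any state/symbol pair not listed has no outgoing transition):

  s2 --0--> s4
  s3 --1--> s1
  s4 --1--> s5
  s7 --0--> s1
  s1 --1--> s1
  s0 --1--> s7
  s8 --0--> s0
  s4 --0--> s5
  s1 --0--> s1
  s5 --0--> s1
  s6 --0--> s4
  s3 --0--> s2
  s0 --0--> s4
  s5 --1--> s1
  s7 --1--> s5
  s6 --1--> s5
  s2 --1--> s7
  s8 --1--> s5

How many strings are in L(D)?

7

The useful subgraph on states {s0, s4, s5, s7, s8} is acyclic, so L(D) is finite; the longest accepting path visits 4 useful states, giving maximum string length 3.
Counting accepting paths from s8 by length: 1 of length 0, 1 of length 1, 2 of length 2, 3 of length 3. Total 7.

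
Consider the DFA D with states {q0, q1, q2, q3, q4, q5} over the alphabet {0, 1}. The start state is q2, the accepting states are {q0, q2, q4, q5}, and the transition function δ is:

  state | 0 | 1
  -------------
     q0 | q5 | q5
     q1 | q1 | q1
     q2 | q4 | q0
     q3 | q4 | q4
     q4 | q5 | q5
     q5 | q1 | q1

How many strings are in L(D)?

The useful subgraph on states {q0, q2, q4, q5} is acyclic, so L(D) is finite; the longest accepting path visits 3 useful states, giving maximum string length 2.
Counting accepting paths from q2 by length: 1 of length 0, 2 of length 1, 4 of length 2. Total 7.

7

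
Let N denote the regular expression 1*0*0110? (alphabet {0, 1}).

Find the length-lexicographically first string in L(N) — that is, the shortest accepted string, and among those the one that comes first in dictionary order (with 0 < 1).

By inspection of the expression, no string of length less than 3 matches, and 011 is the lexicographically first match of length 3.

011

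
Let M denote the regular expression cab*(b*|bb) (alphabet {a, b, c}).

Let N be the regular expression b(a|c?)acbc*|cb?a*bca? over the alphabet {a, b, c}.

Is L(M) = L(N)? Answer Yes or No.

No

The string ca is accepted by M but rejected by N.
So L(M) ≠ L(N).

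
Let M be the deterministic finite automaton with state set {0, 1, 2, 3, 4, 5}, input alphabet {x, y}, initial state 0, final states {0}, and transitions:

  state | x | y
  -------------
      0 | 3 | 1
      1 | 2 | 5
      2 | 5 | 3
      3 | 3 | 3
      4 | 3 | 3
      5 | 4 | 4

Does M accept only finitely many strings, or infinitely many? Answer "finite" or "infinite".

The useful states (reachable from 0 and able to reach an accepting state) are {0}.
Restricted to these states the transition graph has no cycle, so every accepting path has bounded length and L is finite.

finite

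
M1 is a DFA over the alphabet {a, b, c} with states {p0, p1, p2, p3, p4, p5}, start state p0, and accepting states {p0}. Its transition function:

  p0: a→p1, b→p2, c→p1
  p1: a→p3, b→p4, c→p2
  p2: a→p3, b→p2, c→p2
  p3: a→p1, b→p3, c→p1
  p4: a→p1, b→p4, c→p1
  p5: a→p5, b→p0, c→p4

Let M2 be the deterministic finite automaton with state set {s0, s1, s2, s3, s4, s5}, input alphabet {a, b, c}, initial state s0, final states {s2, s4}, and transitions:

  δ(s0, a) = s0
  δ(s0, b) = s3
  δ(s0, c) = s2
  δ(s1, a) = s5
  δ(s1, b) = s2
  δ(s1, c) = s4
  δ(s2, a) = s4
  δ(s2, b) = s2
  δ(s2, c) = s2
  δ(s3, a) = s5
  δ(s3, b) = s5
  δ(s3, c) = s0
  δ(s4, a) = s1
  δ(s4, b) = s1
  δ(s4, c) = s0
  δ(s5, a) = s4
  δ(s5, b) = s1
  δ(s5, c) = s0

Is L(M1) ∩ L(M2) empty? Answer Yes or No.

Yes

Exploring the product automaton M1 × M2 from the start pair (p0, s0), following both machines on each input symbol, reaches 22 state pairs: (p0, s0), (p1, s0), (p2, s3), (p1, s2), (p3, s0), (p4, s3), (p2, s2), (p3, s5), (p2, s5), (p2, s0), (p3, s4), (p4, s2), (p3, s3), (p1, s5), (p4, s5), (p1, s4), (p3, s1), (p2, s1), (p1, s1), (p4, s1), (p3, s2), (p2, s4).
M1 accepts in {p0} and M2 accepts in {s2, s4}; no reachable pair has both components accepting, so no string drives both machines to acceptance simultaneously and L(M1) ∩ L(M2) = ∅.
So no string is accepted by both, and the intersection is empty.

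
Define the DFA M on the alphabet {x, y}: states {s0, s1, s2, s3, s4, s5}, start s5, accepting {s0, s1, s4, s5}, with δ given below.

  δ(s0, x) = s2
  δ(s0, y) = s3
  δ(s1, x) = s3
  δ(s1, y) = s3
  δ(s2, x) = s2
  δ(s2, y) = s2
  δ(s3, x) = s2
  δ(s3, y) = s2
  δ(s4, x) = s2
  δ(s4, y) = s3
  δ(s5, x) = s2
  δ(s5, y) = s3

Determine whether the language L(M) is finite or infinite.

The useful states (reachable from s5 and able to reach an accepting state) are {s5}.
Restricted to these states the transition graph has no cycle, so every accepting path has bounded length and L is finite.

finite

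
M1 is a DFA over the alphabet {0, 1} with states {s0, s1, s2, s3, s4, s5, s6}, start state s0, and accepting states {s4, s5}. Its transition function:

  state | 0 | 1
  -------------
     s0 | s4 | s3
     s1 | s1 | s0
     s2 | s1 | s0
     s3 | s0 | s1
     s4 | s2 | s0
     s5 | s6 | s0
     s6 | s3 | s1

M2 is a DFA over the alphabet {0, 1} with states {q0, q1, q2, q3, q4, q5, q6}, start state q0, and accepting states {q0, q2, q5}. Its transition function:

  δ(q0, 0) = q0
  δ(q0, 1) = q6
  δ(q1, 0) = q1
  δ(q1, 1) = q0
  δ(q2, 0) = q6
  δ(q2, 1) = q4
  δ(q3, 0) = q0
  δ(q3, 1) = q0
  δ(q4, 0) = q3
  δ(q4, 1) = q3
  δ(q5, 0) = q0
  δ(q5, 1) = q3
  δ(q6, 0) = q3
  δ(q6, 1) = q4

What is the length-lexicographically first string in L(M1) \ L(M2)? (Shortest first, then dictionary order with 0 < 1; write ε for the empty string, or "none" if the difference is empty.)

010

The string 010 is accepted by M1 but not by M2.
No shorter string lies in the difference, and 010 is the lexicographically first length-3 string in L(M1) \ L(M2).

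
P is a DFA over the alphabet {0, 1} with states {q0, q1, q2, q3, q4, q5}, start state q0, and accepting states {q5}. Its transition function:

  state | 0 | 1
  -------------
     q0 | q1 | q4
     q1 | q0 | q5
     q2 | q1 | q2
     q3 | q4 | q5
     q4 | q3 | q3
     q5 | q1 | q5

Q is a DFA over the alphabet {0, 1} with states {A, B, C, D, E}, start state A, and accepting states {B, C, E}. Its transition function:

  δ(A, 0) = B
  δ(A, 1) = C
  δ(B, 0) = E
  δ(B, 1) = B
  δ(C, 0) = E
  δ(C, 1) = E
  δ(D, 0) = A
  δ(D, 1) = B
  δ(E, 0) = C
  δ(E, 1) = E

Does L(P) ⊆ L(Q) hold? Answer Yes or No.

Yes

Exploring the product automaton P × Q from the start pair (q0, A), following both machines on each input symbol, reaches 12 state pairs: (q0, A), (q1, B), (q4, C), (q0, E), (q5, B), (q3, E), (q1, C), (q4, E), (q1, E), (q5, E), (q3, C), (q0, C).
P accepts in {q5} and Q accepts in {B, C, E}. The reachable pairs whose P-component is accepting are (q5, B), (q5, E); in each of them the Q-component is accepting too, so the product for L(P) \ L(Q) (P-component accepting, Q-component rejecting) has no reachable accepting pair and the difference is empty.
Hence every string in L(P) is also in L(Q).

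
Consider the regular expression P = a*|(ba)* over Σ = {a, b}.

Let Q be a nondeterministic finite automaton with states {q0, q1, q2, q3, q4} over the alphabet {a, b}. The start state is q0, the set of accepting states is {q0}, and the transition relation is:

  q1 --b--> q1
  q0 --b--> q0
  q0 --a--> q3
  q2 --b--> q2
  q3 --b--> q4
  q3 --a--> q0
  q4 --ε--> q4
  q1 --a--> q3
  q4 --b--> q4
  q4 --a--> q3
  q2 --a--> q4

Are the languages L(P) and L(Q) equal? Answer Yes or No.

The string a is accepted by P but rejected by Q.
So L(P) ≠ L(Q).

No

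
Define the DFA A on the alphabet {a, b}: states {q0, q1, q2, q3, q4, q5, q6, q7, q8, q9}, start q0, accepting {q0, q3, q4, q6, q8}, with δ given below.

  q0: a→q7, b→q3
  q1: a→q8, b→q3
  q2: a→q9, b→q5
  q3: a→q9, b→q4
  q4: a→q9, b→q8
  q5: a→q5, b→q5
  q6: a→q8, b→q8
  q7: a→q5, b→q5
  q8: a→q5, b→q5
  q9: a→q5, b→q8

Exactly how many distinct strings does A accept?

The useful subgraph on states {q0, q3, q4, q8, q9} is acyclic, so L(A) is finite; the longest accepting path visits 5 useful states, giving maximum string length 4.
Counting accepting paths from q0 by length: 1 of length 0, 1 of length 1, 1 of length 2, 2 of length 3, 1 of length 4. Total 6.

6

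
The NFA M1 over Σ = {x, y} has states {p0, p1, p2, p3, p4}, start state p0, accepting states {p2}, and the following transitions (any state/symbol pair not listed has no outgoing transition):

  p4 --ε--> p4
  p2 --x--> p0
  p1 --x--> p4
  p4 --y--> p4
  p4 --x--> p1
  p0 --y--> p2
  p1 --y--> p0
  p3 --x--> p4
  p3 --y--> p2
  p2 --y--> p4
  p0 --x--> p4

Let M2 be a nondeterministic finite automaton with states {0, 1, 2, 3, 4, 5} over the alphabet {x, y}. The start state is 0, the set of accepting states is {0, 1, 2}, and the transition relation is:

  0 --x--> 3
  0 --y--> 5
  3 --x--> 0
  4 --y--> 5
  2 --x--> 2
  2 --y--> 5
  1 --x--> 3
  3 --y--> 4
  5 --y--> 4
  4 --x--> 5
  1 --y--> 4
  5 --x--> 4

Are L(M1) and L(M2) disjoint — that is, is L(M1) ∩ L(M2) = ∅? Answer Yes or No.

Exploring the product automaton M1 × M2 from the start pair (p0, 0), following both machines on each input symbol, reaches 11 state pairs: (p0, 0), (p4, 3), (p2, 5), (p1, 0), (p4, 4), (p0, 4), (p0, 5), (p1, 5), (p4, 5), (p2, 4), (p1, 4).
M1 accepts in {p2} and M2 accepts in {0, 1, 2}; no reachable pair has both components accepting, so no string drives both machines to acceptance simultaneously and L(M1) ∩ L(M2) = ∅.
So no string is accepted by both, and the intersection is empty.

Yes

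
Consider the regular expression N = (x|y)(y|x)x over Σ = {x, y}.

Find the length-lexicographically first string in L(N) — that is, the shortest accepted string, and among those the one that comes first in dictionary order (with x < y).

xxx

By inspection of the expression, no string of length less than 3 matches, and xxx is the lexicographically first match of length 3.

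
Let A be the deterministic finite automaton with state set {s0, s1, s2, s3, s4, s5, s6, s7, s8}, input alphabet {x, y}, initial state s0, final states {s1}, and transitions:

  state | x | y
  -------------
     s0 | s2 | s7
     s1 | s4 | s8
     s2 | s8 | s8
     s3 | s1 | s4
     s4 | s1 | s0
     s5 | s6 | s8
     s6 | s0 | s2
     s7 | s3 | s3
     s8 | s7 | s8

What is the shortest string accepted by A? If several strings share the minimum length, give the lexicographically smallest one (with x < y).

A breadth-first search from s0 reaches an accepting state first via the path s0 → s7 → s3 → s1 on input yxx.
No string of length < 3 is accepted (BFS exhausts all shorter strings without reaching an accepting state), and yxx is the lexicographically least accepting string of length 3.

yxx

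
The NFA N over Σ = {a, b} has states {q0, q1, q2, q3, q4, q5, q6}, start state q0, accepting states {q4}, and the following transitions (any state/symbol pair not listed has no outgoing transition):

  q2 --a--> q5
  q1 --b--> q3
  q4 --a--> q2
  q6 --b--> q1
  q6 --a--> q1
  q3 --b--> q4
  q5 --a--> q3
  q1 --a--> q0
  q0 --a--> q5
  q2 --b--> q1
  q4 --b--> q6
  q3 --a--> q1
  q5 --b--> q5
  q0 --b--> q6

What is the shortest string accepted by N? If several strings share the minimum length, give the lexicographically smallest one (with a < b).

aab

A breadth-first search from q0 reaches an accepting state first via the path q0 → q5 → q3 → q4 on input aab.
No string of length < 3 is accepted (BFS exhausts all shorter strings without reaching an accepting state), and aab is the lexicographically least accepting string of length 3.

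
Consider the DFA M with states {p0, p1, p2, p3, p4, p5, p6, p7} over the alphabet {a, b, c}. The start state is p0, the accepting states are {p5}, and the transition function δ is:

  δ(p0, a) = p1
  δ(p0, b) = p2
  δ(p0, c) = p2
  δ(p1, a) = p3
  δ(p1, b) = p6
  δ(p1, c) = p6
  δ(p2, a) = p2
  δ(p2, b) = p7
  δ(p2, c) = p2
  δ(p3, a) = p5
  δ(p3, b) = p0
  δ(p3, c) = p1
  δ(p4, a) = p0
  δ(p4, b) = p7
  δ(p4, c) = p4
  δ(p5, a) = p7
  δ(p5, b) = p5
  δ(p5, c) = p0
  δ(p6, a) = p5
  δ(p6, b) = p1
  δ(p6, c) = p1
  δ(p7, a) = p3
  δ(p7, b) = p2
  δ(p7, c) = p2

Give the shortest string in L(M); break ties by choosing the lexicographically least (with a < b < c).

aaa

A breadth-first search from p0 reaches an accepting state first via the path p0 → p1 → p3 → p5 on input aaa.
No string of length < 3 is accepted (BFS exhausts all shorter strings without reaching an accepting state), and aaa is the lexicographically least accepting string of length 3.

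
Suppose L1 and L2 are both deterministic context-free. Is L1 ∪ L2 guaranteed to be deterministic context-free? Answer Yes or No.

No

{aⁿbⁿ : n≥0} and {aⁿb²ⁿ : n≥0} are each accepted by a deterministic PDA (push the a's; pop one per b, respectively one per two b's), but their union U is not. Suppose a DPDA M accepted U. Being deterministic, M has a single run on aⁿb²ⁿ, and since aⁿbⁿ ∈ U that run passes through an accepting configuration right after consuming the prefix aⁿbⁿ and then goes on to accept again after n more b's. Build an ordinary (nondeterministic) PDA M′ that simulates M on a's and b's and, at any moment when M is in an accepting state, may switch to a second mode in which it reads only c's, feeding each c to M as a b; M′ accepts when M does. Then M′ accepts aⁱbʲcᵏ (k≥1) exactly when both aⁱbʲ ∈ U and aⁱbʲ⁺ᵏ ∈ U, and checking the four cases (i=j or j=2i, combined with j+k=i or j+k=2i) leaves only i=j=k: so L(M′) ∩ a*b*c⁺ = {aⁿbⁿcⁿ : n≥1} would be context-free, which it is not (pumping lemma) — contradiction. (The union is an unambiguous CFL; it is determinism, not unambiguity, that fails.)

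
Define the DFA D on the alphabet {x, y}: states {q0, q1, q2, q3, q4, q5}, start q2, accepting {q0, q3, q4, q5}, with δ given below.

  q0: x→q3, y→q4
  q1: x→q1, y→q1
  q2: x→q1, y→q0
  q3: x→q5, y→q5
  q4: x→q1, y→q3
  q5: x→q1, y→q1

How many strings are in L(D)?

The useful subgraph on states {q0, q2, q3, q4, q5} is acyclic, so L(D) is finite; the longest accepting path visits 5 useful states, giving maximum string length 4.
Counting accepting paths from q2 by length: 1 of length 1, 2 of length 2, 3 of length 3, 2 of length 4. Total 8.

8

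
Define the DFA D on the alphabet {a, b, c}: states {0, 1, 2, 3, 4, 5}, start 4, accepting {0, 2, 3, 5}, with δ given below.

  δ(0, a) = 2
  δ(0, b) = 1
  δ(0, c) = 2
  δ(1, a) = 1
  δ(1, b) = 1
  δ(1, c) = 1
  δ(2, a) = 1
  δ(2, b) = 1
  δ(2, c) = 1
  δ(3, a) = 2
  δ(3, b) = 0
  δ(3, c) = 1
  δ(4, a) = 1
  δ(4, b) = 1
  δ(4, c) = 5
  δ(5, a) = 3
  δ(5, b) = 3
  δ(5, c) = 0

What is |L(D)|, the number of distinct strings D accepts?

14

The useful subgraph on states {0, 2, 3, 4, 5} is acyclic, so L(D) is finite; the longest accepting path visits 5 useful states, giving maximum string length 4.
Counting accepting paths from 4 by length: 1 of length 1, 3 of length 2, 6 of length 3, 4 of length 4. Total 14.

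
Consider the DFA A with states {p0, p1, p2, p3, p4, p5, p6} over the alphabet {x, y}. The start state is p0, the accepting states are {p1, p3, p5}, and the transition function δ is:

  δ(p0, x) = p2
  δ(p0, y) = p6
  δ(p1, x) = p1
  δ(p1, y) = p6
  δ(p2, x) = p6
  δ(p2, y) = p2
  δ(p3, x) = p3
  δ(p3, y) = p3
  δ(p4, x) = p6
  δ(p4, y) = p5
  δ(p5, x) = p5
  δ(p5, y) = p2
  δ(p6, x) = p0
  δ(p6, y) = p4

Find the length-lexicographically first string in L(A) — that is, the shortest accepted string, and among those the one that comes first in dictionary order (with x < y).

A breadth-first search from p0 reaches an accepting state first via the path p0 → p6 → p4 → p5 on input yyy.
No string of length < 3 is accepted (BFS exhausts all shorter strings without reaching an accepting state), and yyy is the lexicographically least accepting string of length 3.

yyy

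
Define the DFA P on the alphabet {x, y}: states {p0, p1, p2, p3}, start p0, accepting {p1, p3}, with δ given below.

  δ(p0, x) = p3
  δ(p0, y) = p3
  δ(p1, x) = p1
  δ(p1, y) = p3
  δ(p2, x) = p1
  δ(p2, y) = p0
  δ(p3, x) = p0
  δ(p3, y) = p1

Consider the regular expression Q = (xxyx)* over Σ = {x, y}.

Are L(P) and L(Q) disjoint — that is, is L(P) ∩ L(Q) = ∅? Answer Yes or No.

Yes

Converting the expression Q to a DFA (subset construction, then merging equivalent states) gives the minimal DFA with states {q0, q1, q2, q3, q4}, start state q0, accepting states {q0} and transitions q0: x→q1, y→q2; q1: x→q3, y→q2; q2: x→q2, y→q2; q3: x→q2, y→q4; q4: x→q0, y→q2.
Exploring the product automaton P × Q from the start pair (p0, q0), following both machines on each input symbol, reaches 7 state pairs: (p0, q0), (p3, q1), (p3, q2), (p0, q3), (p1, q2), (p0, q2), (p3, q4).
P accepts in {p1, p3} and Q accepts in {q0}; no reachable pair has both components accepting, so no string drives both machines to acceptance simultaneously and L(P) ∩ L(Q) = ∅.
So no string is accepted by both, and the intersection is empty.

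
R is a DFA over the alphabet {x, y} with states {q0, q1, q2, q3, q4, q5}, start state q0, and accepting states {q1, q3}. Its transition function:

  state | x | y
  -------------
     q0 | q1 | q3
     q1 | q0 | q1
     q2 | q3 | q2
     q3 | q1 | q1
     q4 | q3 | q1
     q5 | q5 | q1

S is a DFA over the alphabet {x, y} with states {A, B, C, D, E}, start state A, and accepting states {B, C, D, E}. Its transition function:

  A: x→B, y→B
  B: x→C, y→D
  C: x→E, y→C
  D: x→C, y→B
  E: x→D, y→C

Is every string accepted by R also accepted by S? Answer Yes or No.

Exploring the product automaton R × S from the start pair (q0, A), following both machines on each input symbol, reaches 10 state pairs: (q0, A), (q1, B), (q3, B), (q0, C), (q1, D), (q1, C), (q1, E), (q3, C), (q0, E), (q0, D).
R accepts in {q1, q3} and S accepts in {B, C, D, E}. The reachable pairs whose R-component is accepting are (q1, B), (q3, B), (q1, D), (q1, C), (q1, E), (q3, C); in each of them the S-component is accepting too, so the product for L(R) \ L(S) (R-component accepting, S-component rejecting) has no reachable accepting pair and the difference is empty.
Hence every string in L(R) is also in L(S).

Yes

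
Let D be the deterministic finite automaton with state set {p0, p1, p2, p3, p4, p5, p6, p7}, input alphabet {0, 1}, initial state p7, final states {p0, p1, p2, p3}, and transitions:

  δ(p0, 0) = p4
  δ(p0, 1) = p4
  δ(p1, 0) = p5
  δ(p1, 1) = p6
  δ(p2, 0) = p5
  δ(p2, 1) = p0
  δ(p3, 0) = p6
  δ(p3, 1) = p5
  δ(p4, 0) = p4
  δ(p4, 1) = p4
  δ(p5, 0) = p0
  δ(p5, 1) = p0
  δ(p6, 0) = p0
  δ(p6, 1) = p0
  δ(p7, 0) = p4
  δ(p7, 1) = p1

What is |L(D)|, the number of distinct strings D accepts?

5

The useful subgraph on states {p0, p1, p5, p6, p7} is acyclic, so L(D) is finite; the longest accepting path visits 4 useful states, giving maximum string length 3.
Counting accepting paths from p7 by length: 1 of length 1, 4 of length 3. Total 5.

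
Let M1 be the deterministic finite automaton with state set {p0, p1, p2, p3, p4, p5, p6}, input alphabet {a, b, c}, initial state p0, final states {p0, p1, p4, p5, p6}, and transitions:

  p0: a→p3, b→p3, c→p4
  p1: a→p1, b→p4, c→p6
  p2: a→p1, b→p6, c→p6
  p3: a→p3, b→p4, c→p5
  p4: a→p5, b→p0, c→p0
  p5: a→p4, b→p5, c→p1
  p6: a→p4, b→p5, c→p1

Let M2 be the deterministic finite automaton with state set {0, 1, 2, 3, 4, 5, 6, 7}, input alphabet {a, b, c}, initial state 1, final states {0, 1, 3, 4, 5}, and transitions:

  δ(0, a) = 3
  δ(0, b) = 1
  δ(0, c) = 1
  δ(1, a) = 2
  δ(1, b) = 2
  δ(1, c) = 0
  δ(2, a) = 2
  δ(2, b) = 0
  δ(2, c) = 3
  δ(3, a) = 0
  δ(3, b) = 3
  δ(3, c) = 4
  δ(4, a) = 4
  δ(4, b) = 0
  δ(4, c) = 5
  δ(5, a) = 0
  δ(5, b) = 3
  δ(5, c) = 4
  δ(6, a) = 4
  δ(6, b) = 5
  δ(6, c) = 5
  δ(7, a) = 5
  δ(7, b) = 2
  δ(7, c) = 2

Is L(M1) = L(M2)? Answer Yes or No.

Yes

Exploring the product automaton M1 × M2 from the start pair (p0, 1), following both machines on each input symbol, reaches 6 state pairs: (p0, 1), (p3, 2), (p4, 0), (p5, 3), (p1, 4), (p6, 5).
M1 accepts in {p0, p1, p4, p5, p6} and M2 accepts in {0, 1, 3, 4, 5}. In every reachable pair the two components are either both accepting — (p0, 1), (p4, 0), (p5, 3), (p1, 4), (p6, 5) — or both non-accepting, so no string is accepted by exactly one of the machines: L(M1) \ L(M2) and L(M2) \ L(M1) are both empty.
Hence every string is accepted by M1 iff it is accepted by M2, and the two languages coincide.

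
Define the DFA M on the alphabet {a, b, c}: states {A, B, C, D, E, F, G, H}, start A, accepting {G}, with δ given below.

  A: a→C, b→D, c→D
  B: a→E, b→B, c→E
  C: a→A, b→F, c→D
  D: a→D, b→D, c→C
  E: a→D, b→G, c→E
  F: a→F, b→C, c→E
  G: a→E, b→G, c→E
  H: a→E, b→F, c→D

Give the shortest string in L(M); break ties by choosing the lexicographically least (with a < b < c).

A breadth-first search from A reaches an accepting state first via the path A → C → F → E → G on input abcb.
No string of length < 4 is accepted (BFS exhausts all shorter strings without reaching an accepting state), and abcb is the lexicographically least accepting string of length 4.

abcb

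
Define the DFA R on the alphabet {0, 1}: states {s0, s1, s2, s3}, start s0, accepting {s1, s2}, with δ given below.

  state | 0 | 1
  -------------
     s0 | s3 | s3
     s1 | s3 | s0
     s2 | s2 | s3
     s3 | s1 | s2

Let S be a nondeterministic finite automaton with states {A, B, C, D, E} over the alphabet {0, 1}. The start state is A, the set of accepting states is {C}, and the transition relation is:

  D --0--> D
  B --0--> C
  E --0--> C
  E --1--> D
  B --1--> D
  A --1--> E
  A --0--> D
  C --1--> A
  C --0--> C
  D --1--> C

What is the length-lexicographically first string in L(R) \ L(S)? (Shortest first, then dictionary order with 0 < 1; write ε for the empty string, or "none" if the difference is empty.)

00

The string 00 is accepted by R but not by S.
No shorter string lies in the difference, and 00 is the lexicographically first length-2 string in L(R) \ L(S).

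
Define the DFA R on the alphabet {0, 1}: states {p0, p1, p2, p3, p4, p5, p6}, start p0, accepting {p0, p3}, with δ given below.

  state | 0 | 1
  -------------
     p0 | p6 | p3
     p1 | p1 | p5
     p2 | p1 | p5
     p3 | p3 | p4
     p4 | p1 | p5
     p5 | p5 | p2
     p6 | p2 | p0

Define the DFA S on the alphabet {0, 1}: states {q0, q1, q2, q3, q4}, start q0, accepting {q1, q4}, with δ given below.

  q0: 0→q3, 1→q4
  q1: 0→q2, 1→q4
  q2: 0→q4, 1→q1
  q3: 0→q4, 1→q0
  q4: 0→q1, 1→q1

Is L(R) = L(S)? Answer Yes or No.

The empty string ε is accepted by R but rejected by S.
So L(R) ≠ L(S).

No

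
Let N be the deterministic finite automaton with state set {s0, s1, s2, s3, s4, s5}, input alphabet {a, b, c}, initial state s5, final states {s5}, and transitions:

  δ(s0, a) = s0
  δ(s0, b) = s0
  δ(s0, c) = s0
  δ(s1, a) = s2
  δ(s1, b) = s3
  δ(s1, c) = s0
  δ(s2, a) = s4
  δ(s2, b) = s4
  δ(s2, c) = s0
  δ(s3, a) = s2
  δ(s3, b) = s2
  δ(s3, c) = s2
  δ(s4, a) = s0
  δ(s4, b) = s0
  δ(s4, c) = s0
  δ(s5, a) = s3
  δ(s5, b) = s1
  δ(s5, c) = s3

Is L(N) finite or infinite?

finite

The useful states (reachable from s5 and able to reach an accepting state) are {s5}.
Restricted to these states the transition graph has no cycle, so every accepting path has bounded length and L is finite.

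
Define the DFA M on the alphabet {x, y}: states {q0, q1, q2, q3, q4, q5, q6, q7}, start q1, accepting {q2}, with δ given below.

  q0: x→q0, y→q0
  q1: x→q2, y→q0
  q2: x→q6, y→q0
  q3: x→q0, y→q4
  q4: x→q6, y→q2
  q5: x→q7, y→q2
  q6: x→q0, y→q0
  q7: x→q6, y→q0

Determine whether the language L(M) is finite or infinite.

The useful states (reachable from q1 and able to reach an accepting state) are {q1, q2}.
Restricted to these states the transition graph has no cycle, so every accepting path has bounded length and L is finite.

finite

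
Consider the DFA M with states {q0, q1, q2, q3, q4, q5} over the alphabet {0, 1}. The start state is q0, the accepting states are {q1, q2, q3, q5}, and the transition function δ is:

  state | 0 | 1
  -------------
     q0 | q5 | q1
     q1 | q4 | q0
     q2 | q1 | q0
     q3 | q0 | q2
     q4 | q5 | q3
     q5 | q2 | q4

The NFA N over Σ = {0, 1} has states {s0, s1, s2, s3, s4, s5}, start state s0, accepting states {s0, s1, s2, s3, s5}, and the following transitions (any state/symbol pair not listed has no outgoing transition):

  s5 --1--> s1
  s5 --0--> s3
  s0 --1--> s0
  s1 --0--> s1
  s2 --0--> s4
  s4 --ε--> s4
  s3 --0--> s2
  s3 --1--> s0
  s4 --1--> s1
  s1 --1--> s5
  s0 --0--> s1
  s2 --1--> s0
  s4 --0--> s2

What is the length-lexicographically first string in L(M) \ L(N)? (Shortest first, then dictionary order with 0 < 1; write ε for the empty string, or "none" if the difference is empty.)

The string 01000 is accepted by M but not by N.
No shorter string lies in the difference, and 01000 is the lexicographically first length-5 string in L(M) \ L(N).

01000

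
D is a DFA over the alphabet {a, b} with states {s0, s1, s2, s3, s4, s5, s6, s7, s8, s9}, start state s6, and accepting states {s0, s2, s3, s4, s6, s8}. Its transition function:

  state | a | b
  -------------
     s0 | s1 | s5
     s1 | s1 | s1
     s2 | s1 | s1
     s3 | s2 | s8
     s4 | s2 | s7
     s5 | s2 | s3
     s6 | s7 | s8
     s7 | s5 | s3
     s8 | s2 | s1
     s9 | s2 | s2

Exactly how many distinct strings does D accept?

12

The useful subgraph on states {s2, s3, s5, s6, s7, s8} is acyclic, so L(D) is finite; the longest accepting path visits 6 useful states, giving maximum string length 5.
Counting accepting paths from s6 by length: 1 of length 0, 1 of length 1, 2 of length 2, 4 of length 3, 3 of length 4, 1 of length 5. Total 12.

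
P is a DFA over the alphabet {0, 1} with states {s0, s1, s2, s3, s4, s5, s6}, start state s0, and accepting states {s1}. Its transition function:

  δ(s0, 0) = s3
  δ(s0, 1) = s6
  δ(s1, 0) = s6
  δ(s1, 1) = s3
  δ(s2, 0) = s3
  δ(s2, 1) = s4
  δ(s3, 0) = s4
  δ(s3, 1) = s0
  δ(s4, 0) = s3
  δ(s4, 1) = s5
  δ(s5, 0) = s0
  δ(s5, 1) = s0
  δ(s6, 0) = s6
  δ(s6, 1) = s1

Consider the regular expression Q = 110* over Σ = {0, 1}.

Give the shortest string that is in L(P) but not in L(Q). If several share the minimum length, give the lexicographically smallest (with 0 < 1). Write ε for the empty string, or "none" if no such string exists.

The string 101 is accepted by P but not by Q.
No shorter string lies in the difference, and 101 is the lexicographically first length-3 string in L(P) \ L(Q).

101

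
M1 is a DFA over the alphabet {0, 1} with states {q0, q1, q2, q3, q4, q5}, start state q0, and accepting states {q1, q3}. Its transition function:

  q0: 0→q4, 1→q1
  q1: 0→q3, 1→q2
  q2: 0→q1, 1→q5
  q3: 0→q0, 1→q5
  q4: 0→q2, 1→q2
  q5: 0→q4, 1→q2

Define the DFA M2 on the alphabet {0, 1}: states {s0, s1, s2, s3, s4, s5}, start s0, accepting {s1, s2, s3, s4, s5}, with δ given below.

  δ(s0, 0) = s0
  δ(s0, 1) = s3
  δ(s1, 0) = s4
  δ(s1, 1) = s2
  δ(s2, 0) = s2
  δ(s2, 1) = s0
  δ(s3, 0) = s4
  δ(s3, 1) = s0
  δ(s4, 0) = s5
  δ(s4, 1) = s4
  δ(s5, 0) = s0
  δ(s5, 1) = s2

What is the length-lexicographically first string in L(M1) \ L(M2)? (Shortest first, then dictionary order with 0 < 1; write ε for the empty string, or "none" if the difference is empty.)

000

The string 000 is accepted by M1 but not by M2.
No shorter string lies in the difference, and 000 is the lexicographically first length-3 string in L(M1) \ L(M2).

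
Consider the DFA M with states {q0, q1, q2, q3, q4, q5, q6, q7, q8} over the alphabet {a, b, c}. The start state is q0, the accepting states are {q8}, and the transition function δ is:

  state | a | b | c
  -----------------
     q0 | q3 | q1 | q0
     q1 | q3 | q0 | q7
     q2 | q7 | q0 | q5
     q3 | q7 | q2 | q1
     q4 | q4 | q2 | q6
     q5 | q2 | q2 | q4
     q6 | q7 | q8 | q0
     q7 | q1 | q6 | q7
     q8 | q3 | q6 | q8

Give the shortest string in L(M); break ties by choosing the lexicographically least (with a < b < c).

aabb

A breadth-first search from q0 reaches an accepting state first via the path q0 → q3 → q7 → q6 → q8 on input aabb.
No string of length < 4 is accepted (BFS exhausts all shorter strings without reaching an accepting state), and aabb is the lexicographically least accepting string of length 4.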